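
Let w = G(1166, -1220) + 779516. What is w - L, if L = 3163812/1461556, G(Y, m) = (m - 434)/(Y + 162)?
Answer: 189124016255241/242618296 ≈ 7.7951e+5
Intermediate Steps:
G(Y, m) = (-434 + m)/(162 + Y)
w = 517597797/664 (w = (-434 - 1220)/(162 + 1166) + 779516 = -1654/1328 + 779516 = (1/1328)*(-1654) + 779516 = -827/664 + 779516 = 517597797/664 ≈ 7.7952e+5)
L = 790953/365389 (L = 3163812*(1/1461556) = 790953/365389 ≈ 2.1647)
w - L = 517597797/664 - 1*790953/365389 = 517597797/664 - 790953/365389 = 189124016255241/242618296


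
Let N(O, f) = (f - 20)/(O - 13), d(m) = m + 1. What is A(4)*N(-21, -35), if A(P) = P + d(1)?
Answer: 165/17 ≈ 9.7059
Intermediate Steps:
d(m) = 1 + m
A(P) = 2 + P (A(P) = P + (1 + 1) = P + 2 = 2 + P)
N(O, f) = (-20 + f)/(-13 + O)
A(4)*N(-21, -35) = (2 + 4)*((-20 - 35)/(-13 - 21)) = 6*(-55/(-34)) = 6*(-1/34*(-55)) = 6*(55/34) = 165/17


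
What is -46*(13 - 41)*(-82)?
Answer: -105616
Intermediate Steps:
-46*(13 - 41)*(-82) = -46*(-28)*(-82) = 1288*(-82) = -105616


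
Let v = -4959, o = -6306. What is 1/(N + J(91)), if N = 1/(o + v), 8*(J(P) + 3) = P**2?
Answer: 90120/93015097 ≈ 0.00096888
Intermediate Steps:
J(P) = -3 + P**2/8
N = -1/11265 (N = 1/(-6306 - 4959) = 1/(-11265) = -1/11265 ≈ -8.8771e-5)
1/(N + J(91)) = 1/(-1/11265 + (-3 + (1/8)*91**2)) = 1/(-1/11265 + (-3 + (1/8)*8281)) = 1/(-1/11265 + (-3 + 8281/8)) = 1/(-1/11265 + 8257/8) = 1/(93015097/90120) = 90120/93015097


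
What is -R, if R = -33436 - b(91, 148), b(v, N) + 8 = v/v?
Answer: 33429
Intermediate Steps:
b(v, N) = -7 (b(v, N) = -8 + v/v = -8 + 1 = -7)
R = -33429 (R = -33436 - 1*(-7) = -33436 + 7 = -33429)
-R = -1*(-33429) = 33429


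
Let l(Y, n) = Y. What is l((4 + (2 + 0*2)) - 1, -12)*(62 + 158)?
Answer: 1100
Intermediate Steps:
l((4 + (2 + 0*2)) - 1, -12)*(62 + 158) = ((4 + (2 + 0*2)) - 1)*(62 + 158) = ((4 + (2 + 0)) - 1)*220 = ((4 + 2) - 1)*220 = (6 - 1)*220 = 5*220 = 1100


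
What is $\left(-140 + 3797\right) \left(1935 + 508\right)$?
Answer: $8934051$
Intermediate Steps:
$\left(-140 + 3797\right) \left(1935 + 508\right) = 3657 \cdot 2443 = 8934051$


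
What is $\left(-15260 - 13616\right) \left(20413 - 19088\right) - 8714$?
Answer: $-38269414$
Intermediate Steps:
$\left(-15260 - 13616\right) \left(20413 - 19088\right) - 8714 = \left(-28876\right) 1325 - 8714 = -38260700 - 8714 = -38269414$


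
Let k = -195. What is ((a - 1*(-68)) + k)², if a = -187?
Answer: 98596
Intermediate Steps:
((a - 1*(-68)) + k)² = ((-187 - 1*(-68)) - 195)² = ((-187 + 68) - 195)² = (-119 - 195)² = (-314)² = 98596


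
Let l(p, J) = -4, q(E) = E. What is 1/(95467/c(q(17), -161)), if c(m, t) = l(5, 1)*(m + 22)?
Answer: -156/95467 ≈ -0.0016341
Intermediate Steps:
c(m, t) = -88 - 4*m (c(m, t) = -4*(m + 22) = -4*(22 + m) = -88 - 4*m)
1/(95467/c(q(17), -161)) = 1/(95467/(-88 - 4*17)) = 1/(95467/(-88 - 68)) = 1/(95467/(-156)) = 1/(95467*(-1/156)) = 1/(-95467/156) = -156/95467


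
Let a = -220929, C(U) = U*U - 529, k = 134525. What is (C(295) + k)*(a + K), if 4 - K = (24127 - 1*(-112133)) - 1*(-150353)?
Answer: -112176556298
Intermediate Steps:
C(U) = -529 + U² (C(U) = U² - 529 = -529 + U²)
K = -286609 (K = 4 - ((24127 - 1*(-112133)) - 1*(-150353)) = 4 - ((24127 + 112133) + 150353) = 4 - (136260 + 150353) = 4 - 1*286613 = 4 - 286613 = -286609)
(C(295) + k)*(a + K) = ((-529 + 295²) + 134525)*(-220929 - 286609) = ((-529 + 87025) + 134525)*(-507538) = (86496 + 134525)*(-507538) = 221021*(-507538) = -112176556298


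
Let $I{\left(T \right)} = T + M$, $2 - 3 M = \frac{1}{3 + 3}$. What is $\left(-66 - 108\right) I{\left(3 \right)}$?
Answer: $- \frac{1885}{3} \approx -628.33$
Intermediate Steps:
$M = \frac{11}{18}$ ($M = \frac{2}{3} - \frac{1}{3 \left(3 + 3\right)} = \frac{2}{3} - \frac{1}{3 \cdot 6} = \frac{2}{3} - \frac{1}{18} = \frac{11}{18} \approx 0.61111$)
$I{\left(T \right)} = \frac{11}{18} + T$ ($I{\left(T \right)} = T + \frac{11}{18} = \frac{11}{18} + T$)
$\left(-66 - 108\right) I{\left(3 \right)} = \left(-66 - 108\right) \left(\frac{11}{18} + 3\right) = \left(-174\right) \frac{65}{18} = - \frac{1885}{3}$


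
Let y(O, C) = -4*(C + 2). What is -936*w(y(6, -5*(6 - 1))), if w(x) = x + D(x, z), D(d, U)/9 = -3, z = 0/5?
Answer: -60840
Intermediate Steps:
z = 0 (z = 0*(⅕) = 0)
D(d, U) = -27 (D(d, U) = 9*(-3) = -27)
y(O, C) = -8 - 4*C (y(O, C) = -4*(2 + C) = -8 - 4*C)
w(x) = -27 + x (w(x) = x - 27 = -27 + x)
-936*w(y(6, -5*(6 - 1))) = -936*(-27 + (-8 - (-20)*(6 - 1))) = -936*(-27 + (-8 - (-20)*5)) = -936*(-27 + (-8 - 4*(-25))) = -936*(-27 + (-8 + 100)) = -936*(-27 + 92) = -936*65 = -60840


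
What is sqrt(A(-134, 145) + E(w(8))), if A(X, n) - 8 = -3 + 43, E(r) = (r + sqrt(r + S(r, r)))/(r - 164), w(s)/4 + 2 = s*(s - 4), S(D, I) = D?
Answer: sqrt(5478 - 11*sqrt(15))/11 ≈ 6.7023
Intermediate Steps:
w(s) = -8 + 4*s*(-4 + s) (w(s) = -8 + 4*(s*(s - 4)) = -8 + 4*(s*(-4 + s)) = -8 + 4*s*(-4 + s))
E(r) = (r + sqrt(2)*sqrt(r))/(-164 + r) (E(r) = (r + sqrt(r + r))/(r - 164) = (r + sqrt(2*r))/(-164 + r) = (r + sqrt(2)*sqrt(r))/(-164 + r))
A(X, n) = 48 (A(X, n) = 8 + (-3 + 43) = 8 + 40 = 48)
sqrt(A(-134, 145) + E(w(8))) = sqrt(48 + ((-8 - 16*8 + 4*8**2) + sqrt(2)*sqrt(-8 - 16*8 + 4*8**2))/(-164 + (-8 - 16*8 + 4*8**2))) = sqrt(48 + ((-8 - 128 + 4*64) + sqrt(2)*sqrt(-8 - 128 + 4*64))/(-164 + (-8 - 128 + 4*64))) = sqrt(48 + ((-8 - 128 + 256) + sqrt(2)*sqrt(-8 - 128 + 256))/(-164 + (-8 - 128 + 256))) = sqrt(48 + (120 + sqrt(2)*sqrt(120))/(-164 + 120)) = sqrt(48 + (120 + sqrt(2)*(2*sqrt(30)))/(-44)) = sqrt(48 - (120 + 4*sqrt(15))/44) = sqrt(48 + (-30/11 - sqrt(15)/11)) = sqrt(498/11 - sqrt(15)/11)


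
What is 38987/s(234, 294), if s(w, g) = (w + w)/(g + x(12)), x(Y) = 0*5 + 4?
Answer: 446851/18 ≈ 24825.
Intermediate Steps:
x(Y) = 4 (x(Y) = 0 + 4 = 4)
s(w, g) = 2*w/(4 + g) (s(w, g) = (w + w)/(g + 4) = (2*w)/(4 + g) = 2*w/(4 + g))
38987/s(234, 294) = 38987/((2*234/(4 + 294))) = 38987/((2*234/298)) = 38987/((2*234*(1/298))) = 38987/(234/149) = 38987*(149/234) = 446851/18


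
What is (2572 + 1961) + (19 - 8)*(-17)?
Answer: 4346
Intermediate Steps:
(2572 + 1961) + (19 - 8)*(-17) = 4533 + 11*(-17) = 4533 - 187 = 4346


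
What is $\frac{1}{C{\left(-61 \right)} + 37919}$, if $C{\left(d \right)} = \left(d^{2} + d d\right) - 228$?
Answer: $\frac{1}{45133} \approx 2.2157 \cdot 10^{-5}$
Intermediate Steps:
$C{\left(d \right)} = -228 + 2 d^{2}$ ($C{\left(d \right)} = \left(d^{2} + d^{2}\right) - 228 = 2 d^{2} - 228 = -228 + 2 d^{2}$)
$\frac{1}{C{\left(-61 \right)} + 37919} = \frac{1}{\left(-228 + 2 \left(-61\right)^{2}\right) + 37919} = \frac{1}{\left(-228 + 2 \cdot 3721\right) + 37919} = \frac{1}{\left(-228 + 7442\right) + 37919} = \frac{1}{7214 + 37919} = \frac{1}{45133}$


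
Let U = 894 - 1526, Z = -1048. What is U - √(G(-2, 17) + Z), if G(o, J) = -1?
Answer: -632 - I*√1049 ≈ -632.0 - 32.388*I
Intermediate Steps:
U = -632
U - √(G(-2, 17) + Z) = -632 - √(-1 - 1048) = -632 - √(-1049) = -632 - I*√1049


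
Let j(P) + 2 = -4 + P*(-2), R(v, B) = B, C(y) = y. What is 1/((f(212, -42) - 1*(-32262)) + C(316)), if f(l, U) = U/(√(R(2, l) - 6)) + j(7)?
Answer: 1676737/54591202805 + 21*√206/109182405610 ≈ 3.0717e-5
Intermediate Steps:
j(P) = -6 - 2*P (j(P) = -2 + (-4 + P*(-2)) = -2 + (-4 - 2*P) = -6 - 2*P)
f(l, U) = -20 + U/√(-6 + l) (f(l, U) = U/(√(l - 6)) + (-6 - 2*7) = U/(√(-6 + l)) + (-6 - 14) = U/√(-6 + l) - 20 = -20 + U/√(-6 + l))
1/((f(212, -42) - 1*(-32262)) + C(316)) = 1/(((-20 - 42/√(-6 + 212)) - 1*(-32262)) + 316) = 1/(((-20 - 21*√206/103) + 32262) + 316) = 1/((32242 - 21*√206/103) + 316) = 1/(32558 - 21*√206/103)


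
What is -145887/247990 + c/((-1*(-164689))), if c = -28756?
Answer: -4451026369/5834460730 ≈ -0.76289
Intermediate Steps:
-145887/247990 + c/((-1*(-164689))) = -145887/247990 - 28756/((-1*(-164689))) = -145887*1/247990 - 28756/164689 = -145887/247990 - 28756*1/164689 = -145887/247990 - 4108/23527 = -4451026369/5834460730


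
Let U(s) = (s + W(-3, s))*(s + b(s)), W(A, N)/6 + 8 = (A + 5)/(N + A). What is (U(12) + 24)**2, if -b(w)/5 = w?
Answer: 2849344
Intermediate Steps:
W(A, N) = -48 + 6*(5 + A)/(A + N) (W(A, N) = -48 + 6*((A + 5)/(N + A)) = -48 + 6*((5 + A)/(A + N)) = -48 + 6*(5 + A)/(A + N))
b(w) = -5*w
U(s) = -4*s*(s + 6*(26 - 8*s)/(-3 + s)) (U(s) = (s + 6*(5 - 8*s - 7*(-3))/(-3 + s))*(s - 5*s) = (s + 6*(5 - 8*s + 21)/(-3 + s))*(-4*s) = (s + 6*(26 - 8*s)/(-3 + s))*(-4*s) = -4*s*(s + 6*(26 - 8*s)/(-3 + s)))
(U(12) + 24)**2 = (4*12*(-156 - 1*12**2 + 51*12)/(-3 + 12) + 24)**2 = (4*12*(-156 - 1*144 + 612)/9 + 24)**2 = (4*12*(1/9)*(-156 - 144 + 612) + 24)**2 = (4*12*(1/9)*312 + 24)**2 = (1664 + 24)**2 = 1688**2 = 2849344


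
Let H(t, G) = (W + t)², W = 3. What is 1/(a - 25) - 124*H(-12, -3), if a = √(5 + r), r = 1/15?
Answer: -93399531/9299 - 2*√285/9299 ≈ -10044.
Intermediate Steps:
r = 1/15 ≈ 0.066667
a = 2*√285/15 (a = √(5 + 1/15) = √(76/15) = 2*√285/15 ≈ 2.2509)
H(t, G) = (3 + t)²
1/(a - 25) - 124*H(-12, -3) = 1/(2*√285/15 - 25) - 124*(3 - 12)² = 1/(-25 + 2*√285/15) - 124*(-9)² = 1/(-25 + 2*√285/15) - 124*81 = 1/(-25 + 2*√285/15) - 10044 = -10044 + 1/(-25 + 2*√285/15)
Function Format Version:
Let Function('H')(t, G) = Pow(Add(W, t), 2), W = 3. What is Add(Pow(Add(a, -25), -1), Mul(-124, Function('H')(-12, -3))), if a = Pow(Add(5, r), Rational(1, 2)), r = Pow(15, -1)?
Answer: Add(Rational(-93399531, 9299), Mul(Rational(-2, 9299), Pow(285, Rational(1, 2)))) ≈ -10044.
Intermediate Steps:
r = Rational(1, 15) ≈ 0.066667
a = Mul(Rational(2, 15), Pow(285, Rational(1, 2))) (a = Pow(Add(5, Rational(1, 15)), Rational(1, 2)) = Pow(Rational(76, 15), Rational(1, 2)) = Mul(Rational(2, 15), Pow(285, Rational(1, 2))) ≈ 2.2509)
Function('H')(t, G) = Pow(Add(3, t), 2)
Add(Pow(Add(a, -25), -1), Mul(-124, Function('H')(-12, -3))) = Add(Pow(Add(Mul(Rational(2, 15), Pow(285, Rational(1, 2))), -25), -1), Mul(-124, Pow(Add(3, -12), 2))) = Add(Pow(Add(-25, Mul(Rational(2, 15), Pow(285, Rational(1, 2)))), -1), Mul(-124, Pow(-9, 2))) = Add(Pow(Add(-25, Mul(Rational(2, 15), Pow(285, Rational(1, 2)))), -1), Mul(-124, 81)) = Add(Pow(Add(-25, Mul(Rational(2, 15), Pow(285, Rational(1, 2)))), -1), -10044) = Add(-10044, Pow(Add(-25, Mul(Rational(2, 15), Pow(285, Rational(1, 2)))), -1))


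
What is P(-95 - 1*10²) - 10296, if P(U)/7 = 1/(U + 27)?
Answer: -247105/24 ≈ -10296.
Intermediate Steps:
P(U) = 7/(27 + U) (P(U) = 7/(U + 27) = 7/(27 + U))
P(-95 - 1*10²) - 10296 = 7/(27 + (-95 - 1*10²)) - 10296 = 7/(27 + (-95 - 1*100)) - 10296 = 7/(27 + (-95 - 100)) - 10296 = 7/(27 - 195) - 10296 = 7/(-168) - 10296 = 7*(-1/168) - 10296 = -1/24 - 10296 = -247105/24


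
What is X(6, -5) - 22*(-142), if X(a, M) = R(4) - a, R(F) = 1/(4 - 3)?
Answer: 3119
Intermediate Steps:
R(F) = 1 (R(F) = 1/1 = 1)
X(a, M) = 1 - a
X(6, -5) - 22*(-142) = (1 - 1*6) - 22*(-142) = (1 - 6) + 3124 = -5 + 3124 = 3119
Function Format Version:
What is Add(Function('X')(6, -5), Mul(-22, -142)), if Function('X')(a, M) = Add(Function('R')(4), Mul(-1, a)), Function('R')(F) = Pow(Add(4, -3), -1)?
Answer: 3119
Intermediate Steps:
Function('R')(F) = 1 (Function('R')(F) = Pow(1, -1) = 1)
Function('X')(a, M) = Add(1, Mul(-1, a))
Add(Function('X')(6, -5), Mul(-22, -142)) = Add(Add(1, Mul(-1, 6)), Mul(-22, -142)) = Add(Add(1, -6), 3124) = Add(-5, 3124) = 3119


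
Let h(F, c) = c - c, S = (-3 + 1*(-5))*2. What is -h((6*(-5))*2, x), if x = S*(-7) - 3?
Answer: 0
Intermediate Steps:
S = -16 (S = (-3 - 5)*2 = -8*2 = -16)
x = 109 (x = -16*(-7) - 3 = 112 - 3 = 109)
h(F, c) = 0
-h((6*(-5))*2, x) = -1*0 = 0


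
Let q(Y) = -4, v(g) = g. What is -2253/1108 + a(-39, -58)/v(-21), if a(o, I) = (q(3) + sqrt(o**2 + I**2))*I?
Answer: -304369/23268 + 58*sqrt(4885)/21 ≈ 179.96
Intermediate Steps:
a(o, I) = I*(-4 + sqrt(I**2 + o**2)) (a(o, I) = (-4 + sqrt(o**2 + I**2))*I = (-4 + sqrt(I**2 + o**2))*I = I*(-4 + sqrt(I**2 + o**2)))
-2253/1108 + a(-39, -58)/v(-21) = -2253/1108 - 58*(-4 + sqrt((-58)**2 + (-39)**2))/(-21) = -2253*1/1108 - 58*(-4 + sqrt(3364 + 1521))*(-1/21) = -2253/1108 - 58*(-4 + sqrt(4885))*(-1/21) = -2253/1108 + (232 - 58*sqrt(4885))*(-1/21) = -2253/1108 + (-232/21 + 58*sqrt(4885)/21) = -304369/23268 + 58*sqrt(4885)/21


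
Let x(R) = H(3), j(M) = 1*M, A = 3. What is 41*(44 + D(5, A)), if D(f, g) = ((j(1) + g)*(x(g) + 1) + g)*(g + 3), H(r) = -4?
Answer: -410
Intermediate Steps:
j(M) = M
x(R) = -4
D(f, g) = (-3 - 2*g)*(3 + g) (D(f, g) = ((1 + g)*(-4 + 1) + g)*(g + 3) = ((1 + g)*(-3) + g)*(3 + g) = ((-3 - 3*g) + g)*(3 + g) = (-3 - 2*g)*(3 + g))
41*(44 + D(5, A)) = 41*(44 + (-9 - 9*3 - 2*3²)) = 41*(44 + (-9 - 27 - 2*9)) = 41*(44 + (-9 - 27 - 18)) = 41*(44 - 54) = 41*(-10) = -410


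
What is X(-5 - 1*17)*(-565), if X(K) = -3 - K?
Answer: -10735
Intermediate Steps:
X(-5 - 1*17)*(-565) = (-3 - (-5 - 1*17))*(-565) = (-3 - (-5 - 17))*(-565) = (-3 - 1*(-22))*(-565) = (-3 + 22)*(-565) = 19*(-565) = -10735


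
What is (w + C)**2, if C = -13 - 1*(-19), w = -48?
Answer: 1764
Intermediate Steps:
C = 6 (C = -13 + 19 = 6)
(w + C)**2 = (-48 + 6)**2 = (-42)**2 = 1764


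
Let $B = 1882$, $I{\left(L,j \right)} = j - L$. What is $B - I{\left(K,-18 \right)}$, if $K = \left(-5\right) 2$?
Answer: $1890$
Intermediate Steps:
$K = -10$
$B - I{\left(K,-18 \right)} = 1882 - \left(-18 - -10\right) = 1882 - \left(-18 + 10\right) = 1882 - -8 = 1882 + 8 = 1890$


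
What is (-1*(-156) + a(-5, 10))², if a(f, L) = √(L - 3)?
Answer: (156 + √7)² ≈ 25168.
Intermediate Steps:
a(f, L) = √(-3 + L)
(-1*(-156) + a(-5, 10))² = (-1*(-156) + √(-3 + 10))² = (156 + √7)²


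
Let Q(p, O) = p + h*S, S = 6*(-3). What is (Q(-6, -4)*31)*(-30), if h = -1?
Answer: -11160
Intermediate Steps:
S = -18
Q(p, O) = 18 + p (Q(p, O) = p - 1*(-18) = p + 18 = 18 + p)
(Q(-6, -4)*31)*(-30) = ((18 - 6)*31)*(-30) = (12*31)*(-30) = 372*(-30) = -11160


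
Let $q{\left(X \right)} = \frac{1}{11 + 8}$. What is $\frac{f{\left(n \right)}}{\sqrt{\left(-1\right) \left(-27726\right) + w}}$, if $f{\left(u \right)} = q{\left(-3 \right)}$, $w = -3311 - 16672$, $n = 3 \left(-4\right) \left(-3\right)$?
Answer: $\frac{\sqrt{7743}}{147117} \approx 0.00059813$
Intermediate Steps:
$n = 36$ ($n = \left(-12\right) \left(-3\right) = 36$)
$w = -19983$ ($w = -3311 - 16672 = -19983$)
$q{\left(X \right)} = \frac{1}{19}$
$f{\left(u \right)} = \frac{1}{19}$
$\frac{f{\left(n \right)}}{\sqrt{\left(-1\right) \left(-27726\right) + w}} = \frac{1}{19 \sqrt{\left(-1\right) \left(-27726\right) - 19983}} = \frac{1}{19 \sqrt{27726 - 19983}} = \frac{1}{19 \sqrt{7743}} = \frac{\frac{1}{7743} \sqrt{7743}}{19} = \frac{\sqrt{7743}}{147117}$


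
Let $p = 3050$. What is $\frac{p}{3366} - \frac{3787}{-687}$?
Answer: $\frac{2473732}{385407} \approx 6.4185$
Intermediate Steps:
$\frac{p}{3366} - \frac{3787}{-687} = \frac{3050}{3366} - \frac{3787}{-687} = 3050 \cdot \frac{1}{3366} - - \frac{3787}{687} = \frac{1525}{1683} + \frac{3787}{687} = \frac{2473732}{385407}$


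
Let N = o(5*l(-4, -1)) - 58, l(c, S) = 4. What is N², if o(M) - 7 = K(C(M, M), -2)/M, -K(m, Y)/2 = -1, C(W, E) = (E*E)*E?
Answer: 259081/100 ≈ 2590.8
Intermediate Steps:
C(W, E) = E³ (C(W, E) = E²*E = E³)
K(m, Y) = 2 (K(m, Y) = -2*(-1) = 2)
o(M) = 7 + 2/M
N = -509/10 (N = (7 + 2/((5*4))) - 58 = (7 + 2/20) - 58 = (7 + 2*(1/20)) - 58 = (7 + ⅒) - 58 = 71/10 - 58 = -509/10 ≈ -50.900)
N² = (-509/10)² = 259081/100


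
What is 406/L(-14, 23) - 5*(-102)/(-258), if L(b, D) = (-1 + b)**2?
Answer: -1667/9675 ≈ -0.17230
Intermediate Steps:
406/L(-14, 23) - 5*(-102)/(-258) = 406/((-1 - 14)**2) - 5*(-102)/(-258) = 406/((-15)**2) + 510*(-1/258) = 406/225 - 85/43 = -1667/9675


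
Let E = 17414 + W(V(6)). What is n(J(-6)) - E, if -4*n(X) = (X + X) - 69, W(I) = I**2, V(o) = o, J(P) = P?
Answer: -69719/4 ≈ -17430.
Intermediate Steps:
n(X) = 69/4 - X/2 (n(X) = -((X + X) - 69)/4 = -(2*X - 69)/4 = -(-69 + 2*X)/4 = 69/4 - X/2)
E = 17450 (E = 17414 + 6**2 = 17414 + 36 = 17450)
n(J(-6)) - E = (69/4 - 1/2*(-6)) - 1*17450 = (69/4 + 3) - 17450 = 81/4 - 17450 = -69719/4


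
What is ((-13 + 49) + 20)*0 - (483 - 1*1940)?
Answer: 1457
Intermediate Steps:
((-13 + 49) + 20)*0 - (483 - 1*1940) = (36 + 20)*0 - (483 - 1940) = 56*0 - 1*(-1457) = 0 + 1457 = 1457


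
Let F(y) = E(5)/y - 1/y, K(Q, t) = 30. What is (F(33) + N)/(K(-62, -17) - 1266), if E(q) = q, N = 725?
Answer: -23929/40788 ≈ -0.58667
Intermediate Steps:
F(y) = 4/y (F(y) = 5/y - 1/y = 4/y)
(F(33) + N)/(K(-62, -17) - 1266) = (4/33 + 725)/(30 - 1266) = (4*(1/33) + 725)/(-1236) = (4/33 + 725)*(-1/1236) = (23929/33)*(-1/1236) = -23929/40788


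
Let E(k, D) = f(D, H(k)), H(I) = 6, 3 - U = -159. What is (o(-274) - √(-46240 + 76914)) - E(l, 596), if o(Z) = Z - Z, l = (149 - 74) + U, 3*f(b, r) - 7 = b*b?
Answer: -355223/3 - 7*√626 ≈ -1.1858e+5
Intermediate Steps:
U = 162 (U = 3 - 1*(-159) = 3 + 159 = 162)
f(b, r) = 7/3 + b²/3 (f(b, r) = 7/3 + (b*b)/3 = 7/3 + b²/3)
l = 237 (l = (149 - 74) + 162 = 75 + 162 = 237)
o(Z) = 0
E(k, D) = 7/3 + D²/3
(o(-274) - √(-46240 + 76914)) - E(l, 596) = (0 - √(-46240 + 76914)) - (7/3 + (⅓)*596²) = (0 - √30674) - (7/3 + (⅓)*355216) = (0 - 7*√626) - (7/3 + 355216/3) = (0 - 7*√626) - 1*355223/3 = -7*√626 - 355223/3 = -355223/3 - 7*√626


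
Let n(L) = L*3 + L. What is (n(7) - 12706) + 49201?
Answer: 36523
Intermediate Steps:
n(L) = 4*L (n(L) = 3*L + L = 4*L)
(n(7) - 12706) + 49201 = (4*7 - 12706) + 49201 = (28 - 12706) + 49201 = -12678 + 49201 = 36523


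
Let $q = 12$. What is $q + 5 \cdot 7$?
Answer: $47$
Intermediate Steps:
$q + 5 \cdot 7 = 12 + 5 \cdot 7 = 12 + 35 = 47$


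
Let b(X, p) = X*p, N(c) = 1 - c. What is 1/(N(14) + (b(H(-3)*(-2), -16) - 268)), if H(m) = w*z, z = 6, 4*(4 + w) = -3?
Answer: -1/1193 ≈ -0.00083822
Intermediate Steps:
w = -19/4 (w = -4 + (¼)*(-3) = -4 - ¾ = -19/4 ≈ -4.7500)
H(m) = -57/2 (H(m) = -19/4*6 = -57/2)
1/(N(14) + (b(H(-3)*(-2), -16) - 268)) = 1/((1 - 1*14) + (-57/2*(-2)*(-16) - 268)) = 1/((1 - 14) + (57*(-16) - 268)) = 1/(-13 + (-912 - 268)) = 1/(-13 - 1180) = 1/(-1193) = -1/1193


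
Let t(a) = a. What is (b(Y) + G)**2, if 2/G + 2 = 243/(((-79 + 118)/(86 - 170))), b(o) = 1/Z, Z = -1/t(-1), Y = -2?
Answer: 11573604/11662225 ≈ 0.99240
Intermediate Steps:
Z = 1 (Z = -1/(-1) = -1*(-1) = 1)
b(o) = 1 (b(o) = 1/1 = 1)
G = -13/3415 (G = 2/(-2 + 243/(((-79 + 118)/(86 - 170)))) = 2/(-2 + 243/((39/(-84)))) = 2/(-2 + 243/((39*(-1/84)))) = 2/(-2 + 243/(-13/28)) = 2/(-2 + 243*(-28/13)) = 2/(-2 - 6804/13) = 2/(-6830/13) = 2*(-13/6830) = -13/3415 ≈ -0.0038067)
(b(Y) + G)**2 = (1 - 13/3415)**2 = (3402/3415)**2 = 11573604/11662225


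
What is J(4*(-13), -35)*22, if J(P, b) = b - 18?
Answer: -1166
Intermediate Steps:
J(P, b) = -18 + b
J(4*(-13), -35)*22 = (-18 - 35)*22 = -53*22 = -1166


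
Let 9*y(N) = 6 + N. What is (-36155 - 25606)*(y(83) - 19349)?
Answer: 3583208524/3 ≈ 1.1944e+9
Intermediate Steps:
y(N) = ⅔ + N/9 (y(N) = (6 + N)/9 = ⅔ + N/9)
(-36155 - 25606)*(y(83) - 19349) = (-36155 - 25606)*((⅔ + (⅑)*83) - 19349) = -61761*((⅔ + 83/9) - 19349) = -61761*(89/9 - 19349) = -61761*(-174052/9) = 3583208524/3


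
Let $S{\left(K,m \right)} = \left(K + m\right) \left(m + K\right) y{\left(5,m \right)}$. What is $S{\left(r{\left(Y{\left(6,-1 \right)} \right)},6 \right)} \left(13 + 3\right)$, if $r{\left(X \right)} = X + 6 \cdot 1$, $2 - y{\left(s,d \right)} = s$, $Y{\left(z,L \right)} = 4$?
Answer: $-12288$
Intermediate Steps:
$y{\left(s,d \right)} = 2 - s$
$r{\left(X \right)} = 6 + X$ ($r{\left(X \right)} = X + 6 = 6 + X$)
$S{\left(K,m \right)} = - 3 \left(K + m\right)^{2}$ ($S{\left(K,m \right)} = \left(K + m\right) \left(m + K\right) \left(2 - 5\right) = \left(K + m\right) \left(K + m\right) \left(2 - 5\right) = \left(K + m\right)^{2} \left(-3\right) = - 3 \left(K + m\right)^{2}$)
$S{\left(r{\left(Y{\left(6,-1 \right)} \right)},6 \right)} \left(13 + 3\right) = - 3 \left(\left(6 + 4\right) + 6\right)^{2} \left(13 + 3\right) = - 3 \left(10 + 6\right)^{2} \cdot 16 = - 3 \cdot 16^{2} \cdot 16 = \left(-3\right) 256 \cdot 16 = \left(-768\right) 16 = -12288$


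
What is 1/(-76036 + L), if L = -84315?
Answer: -1/160351 ≈ -6.2363e-6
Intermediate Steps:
1/(-76036 + L) = 1/(-76036 - 84315) = 1/(-160351) = -1/160351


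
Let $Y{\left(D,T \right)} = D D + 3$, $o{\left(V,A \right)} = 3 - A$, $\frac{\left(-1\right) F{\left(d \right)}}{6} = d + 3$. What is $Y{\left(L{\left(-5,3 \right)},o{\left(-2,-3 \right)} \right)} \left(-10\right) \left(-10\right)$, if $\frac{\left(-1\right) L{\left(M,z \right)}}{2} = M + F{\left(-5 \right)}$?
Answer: $19900$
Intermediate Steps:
$F{\left(d \right)} = -18 - 6 d$ ($F{\left(d \right)} = - 6 \left(d + 3\right) = - 6 \left(3 + d\right) = -18 - 6 d$)
$L{\left(M,z \right)} = -24 - 2 M$ ($L{\left(M,z \right)} = - 2 \left(M - -12\right) = - 2 \left(M + \left(-18 + 30\right)\right) = - 2 \left(M + 12\right) = - 2 \left(12 + M\right) = -24 - 2 M$)
$Y{\left(D,T \right)} = 3 + D^{2}$ ($Y{\left(D,T \right)} = D^{2} + 3 = 3 + D^{2}$)
$Y{\left(L{\left(-5,3 \right)},o{\left(-2,-3 \right)} \right)} \left(-10\right) \left(-10\right) = \left(3 + \left(-24 - -10\right)^{2}\right) \left(-10\right) \left(-10\right) = \left(3 + \left(-24 + 10\right)^{2}\right) \left(-10\right) \left(-10\right) = \left(3 + \left(-14\right)^{2}\right) \left(-10\right) \left(-10\right) = \left(3 + 196\right) \left(-10\right) \left(-10\right) = 199 \left(-10\right) \left(-10\right) = \left(-1990\right) \left(-10\right) = 19900$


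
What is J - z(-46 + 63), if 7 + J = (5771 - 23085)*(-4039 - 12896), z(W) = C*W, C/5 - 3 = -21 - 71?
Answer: 293220148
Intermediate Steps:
C = -445 (C = 15 + 5*(-21 - 71) = 15 + 5*(-92) = 15 - 460 = -445)
z(W) = -445*W
J = 293212583 (J = -7 + (5771 - 23085)*(-4039 - 12896) = -7 - 17314*(-16935) = -7 + 293212590 = 293212583)
J - z(-46 + 63) = 293212583 - (-445)*(-46 + 63) = 293212583 - (-445)*17 = 293212583 - 1*(-7565) = 293212583 + 7565 = 293220148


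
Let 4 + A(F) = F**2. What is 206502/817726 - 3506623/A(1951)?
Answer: -148673443286/222327842373 ≈ -0.66871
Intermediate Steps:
A(F) = -4 + F**2
206502/817726 - 3506623/A(1951) = 206502/817726 - 3506623/(-4 + 1951**2) = 206502*(1/817726) - 3506623/(-4 + 3806401) = 103251/408863 - 3506623/3806397 = -148673443286/222327842373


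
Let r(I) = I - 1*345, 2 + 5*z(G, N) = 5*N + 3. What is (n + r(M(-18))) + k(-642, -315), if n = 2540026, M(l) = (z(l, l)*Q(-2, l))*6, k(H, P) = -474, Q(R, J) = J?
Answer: 12705647/5 ≈ 2.5411e+6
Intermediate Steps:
z(G, N) = ⅕ + N (z(G, N) = -⅖ + (5*N + 3)/5 = -⅖ + (3 + 5*N)/5 = -⅖ + (⅗ + N) = ⅕ + N)
M(l) = 6*l*(⅕ + l) (M(l) = ((⅕ + l)*l)*6 = (l*(⅕ + l))*6 = 6*l*(⅕ + l))
r(I) = -345 + I (r(I) = I - 345 = -345 + I)
(n + r(M(-18))) + k(-642, -315) = (2540026 + (-345 + (6/5)*(-18)*(1 + 5*(-18)))) - 474 = (2540026 + (-345 + (6/5)*(-18)*(1 - 90))) - 474 = (2540026 + (-345 + (6/5)*(-18)*(-89))) - 474 = (2540026 + (-345 + 9612/5)) - 474 = (2540026 + 7887/5) - 474 = 12708017/5 - 474 = 12705647/5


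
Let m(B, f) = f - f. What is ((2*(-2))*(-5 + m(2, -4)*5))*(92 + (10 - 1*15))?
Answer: 1740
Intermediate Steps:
m(B, f) = 0
((2*(-2))*(-5 + m(2, -4)*5))*(92 + (10 - 1*15)) = ((2*(-2))*(-5 + 0*5))*(92 + (10 - 1*15)) = (-4*(-5 + 0))*(92 + (10 - 15)) = (-4*(-5))*(92 - 5) = 20*87 = 1740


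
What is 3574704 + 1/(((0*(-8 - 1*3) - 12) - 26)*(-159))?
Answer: 21598361569/6042 ≈ 3.5747e+6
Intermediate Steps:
3574704 + 1/(((0*(-8 - 1*3) - 12) - 26)*(-159)) = 3574704 + 1/(((0*(-8 - 3) - 12) - 26)*(-159)) = 3574704 + 1/(((0*(-11) - 12) - 26)*(-159)) = 3574704 + 1/(((0 - 12) - 26)*(-159)) = 3574704 + 1/((-12 - 26)*(-159)) = 3574704 + 1/(-38*(-159)) = 3574704 + 1/6042 = 21598361569/6042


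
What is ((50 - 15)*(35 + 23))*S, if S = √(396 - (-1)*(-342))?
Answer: 6090*√6 ≈ 14917.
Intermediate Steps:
S = 3*√6 (S = √(396 - 1*342) = √(396 - 342) = √54 = 3*√6 ≈ 7.3485)
((50 - 15)*(35 + 23))*S = ((50 - 15)*(35 + 23))*(3*√6) = (35*58)*(3*√6) = 2030*(3*√6) = 6090*√6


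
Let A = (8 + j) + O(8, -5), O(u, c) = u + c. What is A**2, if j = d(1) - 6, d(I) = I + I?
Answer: 49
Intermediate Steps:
d(I) = 2*I
O(u, c) = c + u
j = -4 (j = 2*1 - 6 = 2 - 6 = -4)
A = 7 (A = (8 - 4) + (-5 + 8) = 4 + 3 = 7)
A**2 = 7**2 = 49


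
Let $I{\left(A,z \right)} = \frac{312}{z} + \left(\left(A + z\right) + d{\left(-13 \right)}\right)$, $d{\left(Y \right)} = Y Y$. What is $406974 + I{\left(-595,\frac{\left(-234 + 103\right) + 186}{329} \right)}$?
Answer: $\frac{7390260277}{18095} \approx 4.0841 \cdot 10^{5}$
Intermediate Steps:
$d{\left(Y \right)} = Y^{2}$
$I{\left(A,z \right)} = 169 + A + z + \frac{312}{z}$ ($I{\left(A,z \right)} = \frac{312}{z} + \left(\left(A + z\right) + \left(-13\right)^{2}\right) = \frac{312}{z} + \left(\left(A + z\right) + 169\right) = \frac{312}{z} + \left(169 + A + z\right) = 169 + A + z + \frac{312}{z}$)
$406974 + I{\left(-595,\frac{\left(-234 + 103\right) + 186}{329} \right)} = 406974 + \left(169 - 595 + \frac{\left(-234 + 103\right) + 186}{329} + \frac{312}{\left(\left(-234 + 103\right) + 186\right) \frac{1}{329}}\right) = 406974 + \left(169 - 595 + \left(-131 + 186\right) \frac{1}{329} + \frac{312}{\left(-131 + 186\right) \frac{1}{329}}\right) = 406974 + \left(169 - 595 + 55 \cdot \frac{1}{329} + \frac{312}{55 \cdot \frac{1}{329}}\right) = 406974 + \left(169 - 595 + \frac{55}{329} + \frac{312}{\frac{55}{329}}\right) = 406974 + \left(169 - 595 + \frac{55}{329} + 312 \cdot \frac{329}{55}\right) = 406974 + \left(169 - 595 + \frac{55}{329} + \frac{102648}{55}\right) = 406974 + \frac{26065747}{18095} = \frac{7390260277}{18095}$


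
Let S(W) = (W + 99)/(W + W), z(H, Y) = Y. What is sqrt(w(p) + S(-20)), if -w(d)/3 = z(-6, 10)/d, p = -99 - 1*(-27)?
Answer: I*sqrt(5610)/60 ≈ 1.2483*I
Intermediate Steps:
p = -72 (p = -99 + 27 = -72)
S(W) = (99 + W)/(2*W) (S(W) = (99 + W)/((2*W)) = (99 + W)*(1/(2*W)) = (99 + W)/(2*W))
w(d) = -30/d
sqrt(w(p) + S(-20)) = sqrt(-30/(-72) + (1/2)*(99 - 20)/(-20)) = sqrt(-30*(-1/72) + (1/2)*(-1/20)*79) = sqrt(5/12 - 79/40) = sqrt(-187/120) = I*sqrt(5610)/60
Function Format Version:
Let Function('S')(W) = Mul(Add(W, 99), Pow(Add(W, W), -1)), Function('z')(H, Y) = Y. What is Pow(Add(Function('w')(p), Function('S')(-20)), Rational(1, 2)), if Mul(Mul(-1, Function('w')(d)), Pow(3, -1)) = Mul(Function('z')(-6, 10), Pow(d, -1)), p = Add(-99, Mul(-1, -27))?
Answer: Mul(Rational(1, 60), I, Pow(5610, Rational(1, 2))) ≈ Mul(1.2483, I)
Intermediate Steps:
p = -72 (p = Add(-99, 27) = -72)
Function('S')(W) = Mul(Rational(1, 2), Pow(W, -1), Add(99, W)) (Function('S')(W) = Mul(Add(99, W), Pow(Mul(2, W), -1)) = Mul(Add(99, W), Mul(Rational(1, 2), Pow(W, -1))) = Mul(Rational(1, 2), Pow(W, -1), Add(99, W)))
Function('w')(d) = Mul(-30, Pow(d, -1)) (Function('w')(d) = Mul(-3, Mul(10, Pow(d, -1))) = Mul(-30, Pow(d, -1)))
Pow(Add(Function('w')(p), Function('S')(-20)), Rational(1, 2)) = Pow(Add(Mul(-30, Pow(-72, -1)), Mul(Rational(1, 2), Pow(-20, -1), Add(99, -20))), Rational(1, 2)) = Pow(Add(Mul(-30, Rational(-1, 72)), Mul(Rational(1, 2), Rational(-1, 20), 79)), Rational(1, 2)) = Pow(Add(Rational(5, 12), Rational(-79, 40)), Rational(1, 2)) = Pow(Rational(-187, 120), Rational(1, 2)) = Mul(Rational(1, 60), I, Pow(5610, Rational(1, 2)))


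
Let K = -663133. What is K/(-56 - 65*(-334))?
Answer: -663133/21654 ≈ -30.624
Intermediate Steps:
K/(-56 - 65*(-334)) = -663133/(-56 - 65*(-334)) = -663133/(-56 + 21710) = -663133/21654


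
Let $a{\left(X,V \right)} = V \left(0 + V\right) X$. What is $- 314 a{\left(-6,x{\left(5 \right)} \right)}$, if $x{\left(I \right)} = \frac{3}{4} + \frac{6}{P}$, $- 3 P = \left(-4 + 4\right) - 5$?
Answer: $\frac{3564999}{100} \approx 35650.0$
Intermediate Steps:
$P = \frac{5}{3}$ ($P = - \frac{\left(-4 + 4\right) - 5}{3} = - \frac{0 - 5}{3} = \left(- \frac{1}{3}\right) \left(-5\right) = \frac{5}{3} \approx 1.6667$)
$x{\left(I \right)} = \frac{87}{20}$ ($x{\left(I \right)} = \frac{3}{4} + \frac{6}{\frac{5}{3}} = 3 \cdot \frac{1}{4} + 6 \cdot \frac{3}{5} = \frac{3}{4} + \frac{18}{5} = \frac{87}{20}$)
$a{\left(X,V \right)} = X V^{2}$ ($a{\left(X,V \right)} = V V X = X V^{2}$)
$- 314 a{\left(-6,x{\left(5 \right)} \right)} = - 314 \left(- 6 \left(\frac{87}{20}\right)^{2}\right) = - 314 \left(\left(-6\right) \frac{7569}{400}\right) = \left(-314\right) \left(- \frac{22707}{200}\right) = \frac{3564999}{100}$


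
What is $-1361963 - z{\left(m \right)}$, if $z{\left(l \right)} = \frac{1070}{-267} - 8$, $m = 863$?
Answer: $- \frac{363640915}{267} \approx -1.362 \cdot 10^{6}$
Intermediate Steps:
$z{\left(l \right)} = - \frac{3206}{267}$ ($z{\left(l \right)} = 1070 \left(- \frac{1}{267}\right) - 8 = - \frac{1070}{267} - 8 = - \frac{3206}{267}$)
$-1361963 - z{\left(m \right)} = -1361963 - - \frac{3206}{267} = -1361963 + \frac{3206}{267} = - \frac{363640915}{267}$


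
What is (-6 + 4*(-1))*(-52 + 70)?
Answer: -180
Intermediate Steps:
(-6 + 4*(-1))*(-52 + 70) = (-6 - 4)*18 = -10*18 = -180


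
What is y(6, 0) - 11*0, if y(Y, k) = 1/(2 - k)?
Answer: ½ ≈ 0.50000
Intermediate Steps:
y(6, 0) - 11*0 = -1/(-2 + 0) - 11*0 = -1/(-2) + 0 = -1*(-½) + 0 = ½ + 0 = ½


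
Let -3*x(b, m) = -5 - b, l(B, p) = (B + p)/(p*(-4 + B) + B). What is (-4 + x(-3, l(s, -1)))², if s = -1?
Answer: 100/9 ≈ 11.111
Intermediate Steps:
l(B, p) = (B + p)/(B + p*(-4 + B))
x(b, m) = 5/3 + b/3 (x(b, m) = -(-5 - b)/3 = 5/3 + b/3)
(-4 + x(-3, l(s, -1)))² = (-4 + (5/3 + (⅓)*(-3)))² = (-4 + (5/3 - 1))² = (-4 + ⅔)² = (-10/3)² = 100/9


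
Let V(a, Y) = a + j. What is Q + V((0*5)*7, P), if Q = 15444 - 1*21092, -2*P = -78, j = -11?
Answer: -5659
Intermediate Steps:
P = 39 (P = -1/2*(-78) = 39)
V(a, Y) = -11 + a (V(a, Y) = a - 11 = -11 + a)
Q = -5648 (Q = 15444 - 21092 = -5648)
Q + V((0*5)*7, P) = -5648 + (-11 + (0*5)*7) = -5648 + (-11 + 0*7) = -5648 + (-11 + 0) = -5648 - 11 = -5659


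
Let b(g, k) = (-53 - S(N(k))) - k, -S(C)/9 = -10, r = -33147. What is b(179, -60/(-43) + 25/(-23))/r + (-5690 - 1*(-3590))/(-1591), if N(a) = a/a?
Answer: 1405288/1061197 ≈ 1.3242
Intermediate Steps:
N(a) = 1
S(C) = 90 (S(C) = -9*(-10) = 90)
b(g, k) = -143 - k (b(g, k) = (-53 - 1*90) - k = (-53 - 90) - k = -143 - k)
b(179, -60/(-43) + 25/(-23))/r + (-5690 - 1*(-3590))/(-1591) = (-143 - (-60/(-43) + 25/(-23)))/(-33147) + (-5690 - 1*(-3590))/(-1591) = (-143 - (-60*(-1/43) + 25*(-1/23)))*(-1/33147) + (-5690 + 3590)*(-1/1591) = (-143 - (60/43 - 25/23))*(-1/33147) - 2100*(-1/1591) = (-143 - 1*305/989)*(-1/33147) + 2100/1591 = (-143 - 305/989)*(-1/33147) + 2100/1591 = -141732/989*(-1/33147) + 2100/1591 = 124/28681 + 2100/1591 = 1405288/1061197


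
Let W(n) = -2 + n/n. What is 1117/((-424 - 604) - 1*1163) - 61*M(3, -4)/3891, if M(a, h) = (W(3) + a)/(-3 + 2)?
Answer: -4078945/8525181 ≈ -0.47846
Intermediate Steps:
W(n) = -1 (W(n) = -2 + 1 = -1)
M(a, h) = 1 - a (M(a, h) = (-1 + a)/(-3 + 2) = (-1 + a)/(-1) = (-1 + a)*(-1) = 1 - a)
1117/((-424 - 604) - 1*1163) - 61*M(3, -4)/3891 = 1117/((-424 - 604) - 1*1163) - 61*(1 - 1*3)/3891 = 1117/(-1028 - 1163) - 61*(1 - 3)*(1/3891) = 1117/(-2191) - 61*(-2)*(1/3891) = 1117*(-1/2191) + 122*(1/3891) = -1117/2191 + 122/3891 = -4078945/8525181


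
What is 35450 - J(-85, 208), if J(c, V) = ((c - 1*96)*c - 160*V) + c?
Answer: 53430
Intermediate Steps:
J(c, V) = c - 160*V + c*(-96 + c) (J(c, V) = ((c - 96)*c - 160*V) + c = ((-96 + c)*c - 160*V) + c = (c*(-96 + c) - 160*V) + c = (-160*V + c*(-96 + c)) + c = c - 160*V + c*(-96 + c))
35450 - J(-85, 208) = 35450 - ((-85)² - 160*208 - 95*(-85)) = 35450 - (7225 - 33280 + 8075) = 35450 - 1*(-17980) = 35450 + 17980 = 53430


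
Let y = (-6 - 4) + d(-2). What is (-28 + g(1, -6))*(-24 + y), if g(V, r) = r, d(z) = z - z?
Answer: 1156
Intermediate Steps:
d(z) = 0
y = -10 (y = (-6 - 4) + 0 = -10 + 0 = -10)
(-28 + g(1, -6))*(-24 + y) = (-28 - 6)*(-24 - 10) = -34*(-34) = 1156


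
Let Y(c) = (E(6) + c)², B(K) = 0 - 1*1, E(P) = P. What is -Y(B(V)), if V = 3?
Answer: -25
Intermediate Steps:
B(K) = -1 (B(K) = 0 - 1 = -1)
Y(c) = (6 + c)²
-Y(B(V)) = -(6 - 1)² = -1*5² = -1*25 = -25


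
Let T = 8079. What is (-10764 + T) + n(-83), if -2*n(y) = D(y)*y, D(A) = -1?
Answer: -5453/2 ≈ -2726.5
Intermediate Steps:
n(y) = y/2 (n(y) = -(-1)*y/2 = y/2)
(-10764 + T) + n(-83) = (-10764 + 8079) + (1/2)*(-83) = -2685 - 83/2 = -5453/2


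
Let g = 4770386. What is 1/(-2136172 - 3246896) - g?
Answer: -25679312224249/5383068 ≈ -4.7704e+6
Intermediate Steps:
1/(-2136172 - 3246896) - g = 1/(-2136172 - 3246896) - 1*4770386 = 1/(-5383068) - 4770386 = -1/5383068 - 4770386 = -25679312224249/5383068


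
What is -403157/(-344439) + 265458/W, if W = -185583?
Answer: -5538334177/21307340979 ≈ -0.25993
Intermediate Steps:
-403157/(-344439) + 265458/W = -403157/(-344439) + 265458/(-185583) = -403157*(-1/344439) + 265458*(-1/185583) = 403157/344439 - 88486/61861 = -5538334177/21307340979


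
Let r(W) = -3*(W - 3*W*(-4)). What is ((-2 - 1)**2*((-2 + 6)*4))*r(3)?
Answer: -16848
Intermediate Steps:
r(W) = -39*W (r(W) = -3*(W + 12*W) = -39*W)
((-2 - 1)**2*((-2 + 6)*4))*r(3) = ((-2 - 1)**2*((-2 + 6)*4))*(-39*3) = ((-3)**2*(4*4))*(-117) = (9*16)*(-117) = 144*(-117) = -16848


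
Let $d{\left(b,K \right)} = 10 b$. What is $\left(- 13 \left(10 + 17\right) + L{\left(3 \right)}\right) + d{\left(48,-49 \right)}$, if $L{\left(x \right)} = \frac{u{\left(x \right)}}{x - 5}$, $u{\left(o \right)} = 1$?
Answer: $\frac{257}{2} \approx 128.5$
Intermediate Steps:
$L{\left(x \right)} = \frac{1}{-5 + x}$ ($L{\left(x \right)} = 1 \frac{1}{x - 5} = 1 \frac{1}{-5 + x} = \frac{1}{-5 + x}$)
$\left(- 13 \left(10 + 17\right) + L{\left(3 \right)}\right) + d{\left(48,-49 \right)} = \left(- 13 \left(10 + 17\right) + \frac{1}{-5 + 3}\right) + 10 \cdot 48 = \left(\left(-13\right) 27 + \frac{1}{-2}\right) + 480 = \left(-351 - \frac{1}{2}\right) + 480 = - \frac{703}{2} + 480 = \frac{257}{2}$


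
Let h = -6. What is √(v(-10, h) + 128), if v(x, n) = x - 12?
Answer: √106 ≈ 10.296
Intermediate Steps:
v(x, n) = -12 + x
√(v(-10, h) + 128) = √((-12 - 10) + 128) = √(-22 + 128) = √106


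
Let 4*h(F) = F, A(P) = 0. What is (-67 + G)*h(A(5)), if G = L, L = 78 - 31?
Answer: 0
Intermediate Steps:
L = 47
G = 47
h(F) = F/4
(-67 + G)*h(A(5)) = (-67 + 47)*((¼)*0) = -20*0 = 0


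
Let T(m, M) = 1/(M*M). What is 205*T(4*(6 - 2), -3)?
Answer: 205/9 ≈ 22.778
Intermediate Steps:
T(m, M) = M⁻² (T(m, M) = 1/(M²) = M⁻²)
205*T(4*(6 - 2), -3) = 205/(-3)² = 205*(⅑) = 205/9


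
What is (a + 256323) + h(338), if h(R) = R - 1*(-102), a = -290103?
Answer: -33340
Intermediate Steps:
h(R) = 102 + R (h(R) = R + 102 = 102 + R)
(a + 256323) + h(338) = (-290103 + 256323) + (102 + 338) = -33780 + 440 = -33340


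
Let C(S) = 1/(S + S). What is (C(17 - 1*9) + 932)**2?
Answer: 222397569/256 ≈ 8.6874e+5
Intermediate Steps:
C(S) = 1/(2*S)
(C(17 - 1*9) + 932)**2 = (1/(2*(17 - 1*9)) + 932)**2 = (1/(2*(17 - 9)) + 932)**2 = ((1/2)/8 + 932)**2 = ((1/2)*(1/8) + 932)**2 = (1/16 + 932)**2 = (14913/16)**2 = 222397569/256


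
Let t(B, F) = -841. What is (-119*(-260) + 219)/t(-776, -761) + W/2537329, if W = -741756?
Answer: -79684451107/2133893689 ≈ -37.342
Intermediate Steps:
(-119*(-260) + 219)/t(-776, -761) + W/2537329 = (-119*(-260) + 219)/(-841) - 741756/2537329 = (30940 + 219)*(-1/841) - 741756*1/2537329 = 31159*(-1/841) - 741756/2537329 = -31159/841 - 741756/2537329 = -79684451107/2133893689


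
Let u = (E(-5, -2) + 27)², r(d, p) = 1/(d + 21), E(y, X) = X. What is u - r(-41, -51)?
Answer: 12501/20 ≈ 625.05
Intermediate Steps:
r(d, p) = 1/(21 + d)
u = 625 (u = (-2 + 27)² = 25² = 625)
u - r(-41, -51) = 625 - 1/(21 - 41) = 625 - 1/(-20) = 625 - 1*(-1/20) = 625 + 1/20 = 12501/20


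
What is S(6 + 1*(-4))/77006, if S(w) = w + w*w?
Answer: 3/38503 ≈ 7.7916e-5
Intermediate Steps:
S(w) = w + w²
S(6 + 1*(-4))/77006 = ((6 + 1*(-4))*(1 + (6 + 1*(-4))))/77006 = ((6 - 4)*(1 + (6 - 4)))*(1/77006) = (2*(1 + 2))*(1/77006) = (2*3)*(1/77006) = 6*(1/77006) = 3/38503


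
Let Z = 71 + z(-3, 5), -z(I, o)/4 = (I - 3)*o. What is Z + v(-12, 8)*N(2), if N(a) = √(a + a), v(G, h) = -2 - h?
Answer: 171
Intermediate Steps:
z(I, o) = -4*o*(-3 + I) (z(I, o) = -4*(I - 3)*o = -4*(-3 + I)*o = -4*o*(-3 + I))
N(a) = √2*√a (N(a) = √(2*a) = √2*√a)
Z = 191 (Z = 71 + 4*5*(3 - 1*(-3)) = 71 + 4*5*(3 + 3) = 71 + 4*5*6 = 71 + 120 = 191)
Z + v(-12, 8)*N(2) = 191 + (-2 - 1*8)*(√2*√2) = 191 + (-2 - 8)*2 = 191 - 10*2 = 191 - 20 = 171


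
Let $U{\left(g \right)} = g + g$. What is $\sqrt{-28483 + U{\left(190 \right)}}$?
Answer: $i \sqrt{28103} \approx 167.64 i$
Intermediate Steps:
$U{\left(g \right)} = 2 g$
$\sqrt{-28483 + U{\left(190 \right)}} = \sqrt{-28483 + 2 \cdot 190} = \sqrt{-28483 + 380} = \sqrt{-28103} = i \sqrt{28103}$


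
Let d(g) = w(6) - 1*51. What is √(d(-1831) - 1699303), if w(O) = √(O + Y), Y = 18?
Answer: √(-1699354 + 2*√6) ≈ 1303.6*I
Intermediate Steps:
w(O) = √(18 + O) (w(O) = √(O + 18) = √(18 + O))
d(g) = -51 + 2*√6 (d(g) = √(18 + 6) - 1*51 = √24 - 51 = 2*√6 - 51 = -51 + 2*√6)
√(d(-1831) - 1699303) = √((-51 + 2*√6) - 1699303) = √(-1699354 + 2*√6)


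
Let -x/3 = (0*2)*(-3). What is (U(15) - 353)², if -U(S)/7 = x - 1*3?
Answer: 110224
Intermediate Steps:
x = 0 (x = -3*0*2*(-3) = -0*(-3) = -3*0 = 0)
U(S) = 21 (U(S) = -7*(0 - 1*3) = -7*(0 - 3) = -7*(-3) = 21)
(U(15) - 353)² = (21 - 353)² = (-332)² = 110224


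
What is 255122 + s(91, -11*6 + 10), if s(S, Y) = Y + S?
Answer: 255157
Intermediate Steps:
s(S, Y) = S + Y
255122 + s(91, -11*6 + 10) = 255122 + (91 + (-11*6 + 10)) = 255122 + (91 + (-66 + 10)) = 255122 + (91 - 56) = 255122 + 35 = 255157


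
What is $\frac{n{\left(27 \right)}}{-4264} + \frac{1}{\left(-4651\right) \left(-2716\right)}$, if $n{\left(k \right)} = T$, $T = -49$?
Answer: $\frac{154744487}{13465835656} \approx 0.011492$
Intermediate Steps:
$n{\left(k \right)} = -49$
$\frac{n{\left(27 \right)}}{-4264} + \frac{1}{\left(-4651\right) \left(-2716\right)} = - \frac{49}{-4264} + \frac{1}{\left(-4651\right) \left(-2716\right)} = \left(-49\right) \left(- \frac{1}{4264}\right) - - \frac{1}{12632116} = \frac{49}{4264} + \frac{1}{12632116} = \frac{154744487}{13465835656}$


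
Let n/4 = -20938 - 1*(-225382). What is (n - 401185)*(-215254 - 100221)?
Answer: -131424045725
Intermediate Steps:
n = 817776 (n = 4*(-20938 - 1*(-225382)) = 4*(-20938 + 225382) = 4*204444 = 817776)
(n - 401185)*(-215254 - 100221) = (817776 - 401185)*(-215254 - 100221) = 416591*(-315475) = -131424045725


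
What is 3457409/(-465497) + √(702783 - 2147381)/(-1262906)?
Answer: -3457409/465497 - I*√1444598/1262906 ≈ -7.4274 - 0.00095171*I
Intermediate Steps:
3457409/(-465497) + √(702783 - 2147381)/(-1262906) = 3457409*(-1/465497) + √(-1444598)*(-1/1262906) = -3457409/465497 + (I*√1444598)*(-1/1262906) = -3457409/465497 - I*√1444598/1262906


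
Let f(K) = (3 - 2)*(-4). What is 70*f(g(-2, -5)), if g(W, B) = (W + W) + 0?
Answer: -280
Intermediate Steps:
g(W, B) = 2*W (g(W, B) = 2*W + 0 = 2*W)
f(K) = -4 (f(K) = 1*(-4) = -4)
70*f(g(-2, -5)) = 70*(-4) = -280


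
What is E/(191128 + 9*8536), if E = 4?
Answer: 1/66988 ≈ 1.4928e-5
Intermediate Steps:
E/(191128 + 9*8536) = 4/(191128 + 9*8536) = 4/(191128 + 76824) = 4/267952 = (1/267952)*4 = 1/66988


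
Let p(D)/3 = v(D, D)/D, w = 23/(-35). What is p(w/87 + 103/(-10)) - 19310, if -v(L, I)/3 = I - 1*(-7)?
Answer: -1212327917/62773 ≈ -19313.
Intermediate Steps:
w = -23/35 (w = 23*(-1/35) = -23/35 ≈ -0.65714)
v(L, I) = -21 - 3*I (v(L, I) = -3*(I - 1*(-7)) = -3*(I + 7) = -3*(7 + I) = -21 - 3*I)
p(D) = 3*(-21 - 3*D)/D (p(D) = 3*((-21 - 3*D)/D) = 3*(-21 - 3*D)/D)
p(w/87 + 103/(-10)) - 19310 = (-9 - 63/(-23/35/87 + 103/(-10))) - 19310 = (-9 - 63/(-23/35*1/87 + 103*(-⅒))) - 19310 = (-9 - 63/(-23/3045 - 103/10)) - 19310 = (-9 - 63/(-62773/6090)) - 19310 = (-9 - 63*(-6090/62773)) - 19310 = (-9 + 383670/62773) - 19310 = -181287/62773 - 19310 = -1212327917/62773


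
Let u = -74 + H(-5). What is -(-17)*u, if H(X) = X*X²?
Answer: -3383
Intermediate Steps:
H(X) = X³
u = -199 (u = -74 + (-5)³ = -74 - 125 = -199)
-(-17)*u = -(-17)*(-199) = -17*199 = -3383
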